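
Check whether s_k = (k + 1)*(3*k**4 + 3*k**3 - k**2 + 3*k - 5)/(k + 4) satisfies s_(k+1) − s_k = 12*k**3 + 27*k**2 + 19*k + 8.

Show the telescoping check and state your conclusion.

Invalid: residual 3*(-9*k**4 - 72*k**3 - 128*k**2 - 81*k - 37)/(k**2 + 9*k + 20) ≠ 0.

s_(k+1) = (3*k**5 + 21*k**4 + 56*k**3 + 74*k**2 + 47*k + 6)/(k + 5)
s_(k+1) − s_k = (12*k**5 + 108*k**4 + 286*k**3 + 335*k**2 + 209*k + 49)/(k**2 + 9*k + 20)
(s_(k+1) − s_k) − t_k = 3*(-9*k**4 - 72*k**3 - 128*k**2 - 81*k - 37)/(k**2 + 9*k + 20)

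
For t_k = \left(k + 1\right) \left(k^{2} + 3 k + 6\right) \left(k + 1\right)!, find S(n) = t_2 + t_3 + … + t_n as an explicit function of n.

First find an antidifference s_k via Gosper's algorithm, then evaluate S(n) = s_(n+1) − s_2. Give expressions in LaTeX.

S(n) = n^{4} n! + 6 n^{3} n! + 15 n^{2} n! + 18 n n! + 8 n! - 48

Compute t_(k+1)/t_k: get (k + 2)**2*(3*k + (k + 1)**2 + 9)/((k + 1)*(k**2 + 3*k + 6)).
Take A(k)=k + 2, B(k)=1, C(k)=k**3 + 4*k**2 + 9*k + 6.
Need (k + 2)·f(k+1) − (1)·f(k) = k**3 + 4*k**2 + 9*k + 6.
Degrees (1,0,3) ⇒ d ≤ 2.
Coefficient equations give f(k) = k**2 + k + 2.
R(k) = B(k−1)·f(k)/C(k) = (k**2 + k + 2)/((k + 1)*(k**2 + 3*k + 6)); s_k = R·t_k = (k**2 + k + 2)*factorial(k + 1).
Δs = (k + 1)*(k**2 + 3*k + 6)*factorial(k + 1), as required.
s_(n+1) = (n**2 + 3*n + 4)*factorial(n + 2) and s_(2) = 48, so S(n) = n**4*factorial(n) + 6*n**3*factorial(n) + 15*n**2*factorial(n) + 18*n*factorial(n) + 8*factorial(n) - 48.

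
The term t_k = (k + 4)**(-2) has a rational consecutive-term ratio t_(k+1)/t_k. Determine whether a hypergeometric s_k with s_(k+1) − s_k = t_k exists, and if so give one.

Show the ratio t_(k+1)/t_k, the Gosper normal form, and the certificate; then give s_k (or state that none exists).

none (Gosper's algorithm certifies no s_k)

Ratio r(k) = (k + 4)**2/(k + 5)**2.
A = k**2 + 8*k + 16, B = k**2 + 10*k + 25, C = 1.
Key eq: (k**2 + 8*k + 16)·f(k+1) = (k**2 + 8*k + 16)·f(k) + (1).
From deg A=2, deg B=2, deg C=0: d=0.
Put f(k) = c0: A·f(k+1) − B(k−1)·f(k) − C = -1; need -1 = 0 — inconsistent ⇒ no f, not summable.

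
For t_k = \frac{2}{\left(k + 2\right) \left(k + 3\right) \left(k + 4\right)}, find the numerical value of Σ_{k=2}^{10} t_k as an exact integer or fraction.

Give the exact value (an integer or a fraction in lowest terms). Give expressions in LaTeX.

Compute t_(k+1)/t_k: get (k + 2)/(k + 5).
Factor: A=k + 2; B=k + 5; C=1.
f must satisfy (k + 2)·f(k+1) − (k + 4)·f(k) = 1.
d = 2 from the (1,1,0) case.
Solving with deg f ≤ 2: f(k) = k*(k + 5)/12.
Certificate R = B(k−1)f/C = k*(k + 4)*(k + 5)/12 gives s_k = k*(k + 5)/(6*(k + 2)*(k + 3)).
Verify: 2/(k**3 + 9*k**2 + 26*k + 24) matches t_k.
Telescoping: Σ = s_(11) − s_(2) = 44/273 − (7/60) = 81/1820.

Σ = 81/1820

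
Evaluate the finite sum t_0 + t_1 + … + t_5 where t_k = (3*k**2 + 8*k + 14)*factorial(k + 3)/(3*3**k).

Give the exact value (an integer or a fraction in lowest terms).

Step 1: r(k) = (k + 4)*(8*k + 3*(k + 1)**2 + 22)/(3*(3*k**2 + 8*k + 14)).
Normal form (A,B,C) = (k/3 + 4/3, 1, k**2 + 8*k/3 + 14/3).
f must satisfy (k/3 + 4/3)·f(k+1) − (1)·f(k) = k**2 + 8*k/3 + 14/3.
From deg A=1, deg B=0, deg C=2: d=1.
A polynomial solution: f(k) = 3*k + 2.
So s_k = (B(k−1)f/C)·t_k = (3*(3*k + 2)/(3*k**2 + 8*k + 14))·t_k = (3*k + 2)*factorial(k + 3)/3**k.
Δs = (3*k**2 + 8*k + 14)*factorial(k + 3)/(3*3**k), as required.
Σ_(k=0)^(5) t_k = s_(6) − s_(0) = 89600/9 − (12) = 89492/9.

Σ = 89492/9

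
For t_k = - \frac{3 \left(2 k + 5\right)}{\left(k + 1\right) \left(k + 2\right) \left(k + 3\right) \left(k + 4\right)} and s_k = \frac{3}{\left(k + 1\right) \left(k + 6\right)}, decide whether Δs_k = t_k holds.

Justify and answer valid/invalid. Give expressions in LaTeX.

s_(k+1) = 3/((k + 2)*(k + 7))
s_(k+1) − s_k = 6*(-k - 4)/(k**4 + 16*k**3 + 83*k**2 + 152*k + 84)
(s_(k+1) − s_k) − t_k = 9*(3*k**2 + 23*k + 38)/(k**6 + 23*k**5 + 207*k**4 + 925*k**3 + 2144*k**2 + 2412*k + 1008)

Invalid: residual \frac{9 \left(3 k^{2} + 23 k + 38\right)}{k^{6} + 23 k^{5} + 207 k^{4} + 925 k^{3} + 2144 k^{2} + 2412 k + 1008} ≠ 0.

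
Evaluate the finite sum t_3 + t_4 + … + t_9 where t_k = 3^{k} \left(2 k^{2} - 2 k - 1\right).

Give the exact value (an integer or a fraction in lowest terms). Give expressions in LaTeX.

t_(k+1)/t_k = 3*(2*k**2 + 2*k - 1)/(2*k**2 - 2*k - 1).
Gosper form: A/B · C(k+1)/C(k) with A=3, B=1, C=k**2 - k - 1/2.
Set up (3)·f(k+1) − (1)·f(k) − (k**2 - k - 1/2) = 0.
deg f ≤ 2 (via 0,0,2).
Match coefficients ⇒ f(k) = (k - 2)**2/2.
Then R = B(k−1)f/C = (k - 2)**2/(2*k**2 - 2*k - 1), so s_k = R(k)·t_k = 3**k*(k**2 - 4*k + 4).
s_(k+1) − s_k = 3**k*(2*k**2 - 2*k - 1) = t_k.
Evaluate s at k=10 and k=3: 3779136 and 27; difference 3779109.

Σ = 3779109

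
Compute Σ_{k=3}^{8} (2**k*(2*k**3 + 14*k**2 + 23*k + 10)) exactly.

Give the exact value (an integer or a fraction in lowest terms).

r(k) = 2*(2*k**3 + 20*k**2 + 57*k + 49)/(2*k**3 + 14*k**2 + 23*k + 10) after simplifying.
Gosper form: A/B · C(k+1)/C(k) with A=2, B=1, C=k**3 + 7*k**2 + 23*k/2 + 5.
Set up (2)·f(k+1) − (1)·f(k) − (k**3 + 7*k**2 + 23*k/2 + 5) = 0.
d = 3 from the (0,0,3) case.
Solving with deg f ≤ 3: f(k) = (2*k**3 + 2*k**2 + 3*k - 4)/2.
R(k) = B(k−1)·f(k)/C(k) = (2*k**3 + 2*k**2 + 3*k - 4)/(2*k**3 + 14*k**2 + 23*k + 10); s_k = R·t_k = 2**k*(2*k**3 + 2*k**2 + 3*k - 4).
Δs = 2**k*(2*k**3 + 14*k**2 + 23*k + 10), as required.
Evaluate s at k=9 and k=3: 841216 and 616; difference 840600.

Σ = 840600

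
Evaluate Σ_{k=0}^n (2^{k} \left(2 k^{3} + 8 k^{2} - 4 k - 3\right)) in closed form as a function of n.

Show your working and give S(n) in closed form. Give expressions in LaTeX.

Step 1: r(k) = 2*(2*k**3 + 14*k**2 + 18*k + 3)/(2*k**3 + 8*k**2 - 4*k - 3).
Take A(k)=2, B(k)=1, C(k)=k**3 + 4*k**2 - 2*k - 3/2.
Key eq: (2)·f(k+1) = (1)·f(k) + (k**3 + 4*k**2 - 2*k - 3/2).
Bound: deg f ≤ 3.
Coefficient equations give f(k) = (2*k**3 - 4*k**2 + 1)/2.
R(k) = B(k−1)·f(k)/C(k) = (2*k**3 - 4*k**2 + 1)/(2*k**3 + 8*k**2 - 4*k - 3); s_k = R·t_k = 2**k*(2*k**3 - 4*k**2 + 1).
Δs = 2**k*(2*k**3 + 8*k**2 - 4*k - 3), as required.
Σ_(k=0)^n t_k = s_(n+1) − s_(0) = (2**(n + 1)*(2*n**3 + 2*n**2 - 2*n - 1)) − (1), i.e. -2**(n + 1) + 2**(n + 2)*n**3 + 2**(n + 2)*n**2 - 2**(n + 2)*n - 1.

S(n) = - 2^{n + 1} + 2^{n + 2} n^{3} + 2^{n + 2} n^{2} - 2^{n + 2} n - 1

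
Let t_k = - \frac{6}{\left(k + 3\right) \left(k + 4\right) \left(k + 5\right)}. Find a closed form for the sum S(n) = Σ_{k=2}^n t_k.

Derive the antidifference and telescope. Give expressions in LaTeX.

S(n) = \frac{- n^{2} - 9 n + 10}{10 \left(n^{2} + 9 n + 20\right)}

Ratio r(k) = (k + 3)/(k + 6).
Take A(k)=k + 3, B(k)=k + 6, C(k)=1.
Solve (k + 3)·f(k+1) − (k + 5)·f(k) = 1.
d = 2 from the (1,1,0) case.
Coefficient equations give f(k) = k*(k + 7)/24.
Certificate R = B(k−1)f/C = k*(k + 5)*(k + 7)/24 gives s_k = k*(-k - 7)/(4*(k + 3)*(k + 4)).
s_(k+1) − s_k = -6/(k**3 + 12*k**2 + 47*k + 60) = t_k.
Σ_(k=2)^n t_k = s_(n+1) − s_(2) = ((-n**2 - 9*n - 8)/(4*(n**2 + 9*n + 20))) − (-3/20), i.e. (-n**2 - 9*n + 10)/(10*(n**2 + 9*n + 20)).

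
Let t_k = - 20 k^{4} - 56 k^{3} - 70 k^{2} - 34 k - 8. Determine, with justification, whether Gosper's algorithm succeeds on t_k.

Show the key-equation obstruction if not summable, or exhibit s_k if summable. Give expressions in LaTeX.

Yes. s_k = 2 k \left(- 2 k^{4} - 2 k^{3} - k^{2} + 2 k - 1\right).

Ratio r(k) = (10*k**4 + 68*k**3 + 179*k**2 + 211*k + 94)/(10*k**4 + 28*k**3 + 35*k**2 + 17*k + 4).
A = 1, B = 1, C = k**4 + 14*k**3/5 + 7*k**2/2 + 17*k/10 + 2/5.
Set up (1)·f(k+1) − (1)·f(k) − (k**4 + 14*k**3/5 + 7*k**2/2 + 17*k/10 + 2/5) = 0.
Bound: deg f ≤ 5.
Solving with deg f ≤ 5: f(k) = k*(2*k**4 + 2*k**3 + k**2 - 2*k + 1)/10.
Certificate R = B(k−1)f/C = k*(2*k**4 + 2*k**3 + k**2 - 2*k + 1)/(10*k**4 + 28*k**3 + 35*k**2 + 17*k + 4) gives s_k = 2*k*(-2*k**4 - 2*k**3 - k**2 + 2*k - 1).
s_(k+1) − s_k = -20*k**4 - 56*k**3 - 70*k**2 - 34*k - 8 = t_k.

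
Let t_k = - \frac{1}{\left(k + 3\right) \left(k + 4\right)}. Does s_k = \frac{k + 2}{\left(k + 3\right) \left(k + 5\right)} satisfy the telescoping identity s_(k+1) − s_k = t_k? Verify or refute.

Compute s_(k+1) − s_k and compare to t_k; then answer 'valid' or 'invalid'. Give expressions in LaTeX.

s_(k+1) = (k + 3)/((k + 4)*(k + 6))
s_(k+1) − s_k = (-k**2 - 5*k - 3)/(k**4 + 18*k**3 + 119*k**2 + 342*k + 360)
(s_(k+1) − s_k) − t_k = 3*(2*k + 9)/(k**4 + 18*k**3 + 119*k**2 + 342*k + 360)

Invalid: residual \frac{3 \left(2 k + 9\right)}{k^{4} + 18 k^{3} + 119 k^{2} + 342 k + 360} ≠ 0.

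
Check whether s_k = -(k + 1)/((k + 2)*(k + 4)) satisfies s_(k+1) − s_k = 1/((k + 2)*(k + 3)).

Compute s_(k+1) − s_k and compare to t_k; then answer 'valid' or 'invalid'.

s_(k+1) = (-k - 2)/((k + 3)*(k + 5))
s_(k+1) − s_k = (k**2 + 3*k - 1)/(k**4 + 14*k**3 + 71*k**2 + 154*k + 120)
(s_(k+1) − s_k) − t_k = 3*(-2*k - 7)/(k**4 + 14*k**3 + 71*k**2 + 154*k + 120)

Invalid: residual 3*(-2*k - 7)/(k**4 + 14*k**3 + 71*k**2 + 154*k + 120) ≠ 0.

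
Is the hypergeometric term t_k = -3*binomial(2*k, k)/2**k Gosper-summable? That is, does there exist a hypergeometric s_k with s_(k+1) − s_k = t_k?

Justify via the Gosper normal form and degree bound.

r(k) = (2*k + 1)/(k + 1) after simplifying.
Take A(k)=2*k + 1, B(k)=k + 1, C(k)=1.
Key eq: (2*k + 1)·f(k+1) = (k)·f(k) + (1).
Degrees (1,1,0) ⇒ d ≤ -1.
Negative degree bound (-1): no f exists, t_k not Gosper-summable.

No — negative degree bound, so no certificate f.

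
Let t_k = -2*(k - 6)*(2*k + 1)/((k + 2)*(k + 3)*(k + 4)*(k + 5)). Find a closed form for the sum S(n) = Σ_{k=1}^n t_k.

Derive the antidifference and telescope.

S(n) = n*(-n**2 + 228*n + 373)/(60*(n**3 + 12*n**2 + 47*n + 60))

r(k) = (k - 5)*(k + 2)*(2*k + 3)/((k - 6)*(k + 6)*(2*k + 1)) after simplifying.
So A=k + 2 and B=k + 6, with C=k**2 - 11*k/2 - 3.
Need (k + 2)·f(k+1) − (k + 5)·f(k) = k**2 - 11*k/2 - 3.
From deg A=1, deg B=1, deg C=2: d=3.
A polynomial solution: f(k) = -k*(k**2 + 57*k + 14)/48.
So s_k = (B(k−1)f/C)·t_k = (-k*(k + 5)*(k**2 + 57*k + 14)/(24*(k - 6)*(2*k + 1)))·t_k = k*(k**2 + 57*k + 14)/(12*(k**3 + 9*k**2 + 26*k + 24)).
s_(k+1) − s_k = 2*(-2*k**2 + 11*k + 6)/(k**4 + 14*k**3 + 71*k**2 + 154*k + 120) = t_k.
Telescope: S(n) = s_(n+1) − s_(1) = (n**3 + 60*n**2 + 131*n + 72)/(12*(n**3 + 12*n**2 + 47*n + 60)) − (1/10) = n*(-n**2 + 228*n + 373)/(60*(n**3 + 12*n**2 + 47*n + 60)).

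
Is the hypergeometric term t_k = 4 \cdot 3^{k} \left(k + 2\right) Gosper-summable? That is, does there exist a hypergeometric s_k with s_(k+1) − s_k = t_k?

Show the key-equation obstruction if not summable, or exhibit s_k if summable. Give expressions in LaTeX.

t_(k+1)/t_k = 3*(k + 3)/(k + 2).
Gosper form: A/B · C(k+1)/C(k) with A=3, B=1, C=k + 2.
Key eq: (3)·f(k+1) = (1)·f(k) + (k + 2).
Bound: deg f ≤ 1.
A polynomial solution: f(k) = (2*k + 1)/4.
So s_k = (B(k−1)f/C)·t_k = ((2*k + 1)/(4*(k + 2)))·t_k = 3**k*(2*k + 1).
Check: Δs_k = 4*3**k*(k + 2). ✓

Yes. s_k = 3^{k} \left(2 k + 1\right).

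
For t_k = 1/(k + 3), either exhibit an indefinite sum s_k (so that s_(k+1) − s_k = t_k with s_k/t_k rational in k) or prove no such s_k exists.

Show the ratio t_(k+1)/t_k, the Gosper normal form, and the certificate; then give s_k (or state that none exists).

t_(k+1)/t_k = (k + 3)/(k + 4).
Normal form (A,B,C) = (k + 3, k + 4, 1).
Solve (k + 3)·f(k+1) − (k + 3)·f(k) = 1.
deg f ≤ 0 (via 1,1,0).
Write f(k) = c0. Then LHS − RHS = -1, requiring -1 = 0: contradictory. No certificate.

none — t_k is not Gosper-summable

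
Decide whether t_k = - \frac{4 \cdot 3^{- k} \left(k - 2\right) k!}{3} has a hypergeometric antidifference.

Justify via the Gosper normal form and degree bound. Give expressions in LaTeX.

Ratio r(k) = (k**2 - 1)/(3*(k - 2)).
A = k/3 + 1/3, B = 1, C = k - 2.
Need (k/3 + 1/3)·f(k+1) − (1)·f(k) = k - 2.
Bound: deg f ≤ 0.
Solve for f: f(k) = 3 (degree 0 ≤ 0).
Certificate R = B(k−1)f/C = 3/(k - 2) gives s_k = -4*factorial(k)/3**k.
Check: Δs_k = -4*(k - 2)*factorial(k)/(3*3**k). ✓

Yes. s_k = - 4 \cdot 3^{- k} k!.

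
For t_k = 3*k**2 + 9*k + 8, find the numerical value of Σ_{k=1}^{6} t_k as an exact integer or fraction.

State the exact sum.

r(k) = (3*k**2 + 15*k + 20)/(3*k**2 + 9*k + 8) after simplifying.
Gosper form: A/B · C(k+1)/C(k) with A=1, B=1, C=k**2 + 3*k + 8/3.
Solve (1)·f(k+1) − (1)·f(k) = k**2 + 3*k + 8/3.
Bound: deg f ≤ 3.
Solving with deg f ≤ 3: f(k) = k*(k**2 + 3*k + 4)/3.
Then R = B(k−1)f/C = k*(k**2 + 3*k + 4)/(3*k**2 + 9*k + 8), so s_k = R(k)·t_k = k*(k**2 + 3*k + 4).
Check: Δs_k = 3*k**2 + 9*k + 8. ✓
Telescoping: Σ = s_(7) − s_(1) = 518 − (8) = 510.

Σ = 510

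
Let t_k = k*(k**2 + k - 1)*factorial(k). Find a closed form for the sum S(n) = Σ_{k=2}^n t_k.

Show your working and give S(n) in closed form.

S(n) = n**3*factorial(n) + 2*n**2*factorial(n) - 2*n*factorial(n) - 3*factorial(n) + 2

t_(k+1)/t_k = (k + 1)**2*(k + (k + 1)**2)/(k*(k**2 + k - 1)).
A = k + 1, B = 1, C = k**3 + k**2 - k.
Solve (k + 1)·f(k+1) − (1)·f(k) = k**3 + k**2 - k.
Degrees (1,0,3) ⇒ d ≤ 2.
A polynomial solution: f(k) = k**2 - k - 3.
Then R = B(k−1)f/C = (k**2 - k - 3)/(k*(k**2 + k - 1)), so s_k = R(k)·t_k = (k**2 - k - 3)*factorial(k).
s_(k+1) − s_k = k*(k**2 + k - 1)*factorial(k) = t_k.
Evaluate: s_(n+1) = (n**2 + n - 3)*factorial(n + 1); subtract s_(2) = -2 ⇒ S(n) = n**3*factorial(n) + 2*n**2*factorial(n) - 2*n*factorial(n) - 3*factorial(n) + 2.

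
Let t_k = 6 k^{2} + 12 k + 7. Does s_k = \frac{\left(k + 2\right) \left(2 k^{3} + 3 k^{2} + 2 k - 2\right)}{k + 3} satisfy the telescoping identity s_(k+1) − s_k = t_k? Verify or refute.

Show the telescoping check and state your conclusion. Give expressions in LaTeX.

s_(k+1) = (k + 3)*(2*k + 2*(k + 1)**3 + 3*(k + 1)**2)/(k + 4)
s_(k+1) − s_k = (6*k**4 + 50*k**3 + 136*k**2 + 152*k + 61)/(k**2 + 7*k + 12)
(s_(k+1) − s_k) − t_k = (-4*k**3 - 27*k**2 - 41*k - 23)/(k**2 + 7*k + 12)

Invalid: residual \frac{- 4 k^{3} - 27 k^{2} - 41 k - 23}{k^{2} + 7 k + 12} ≠ 0.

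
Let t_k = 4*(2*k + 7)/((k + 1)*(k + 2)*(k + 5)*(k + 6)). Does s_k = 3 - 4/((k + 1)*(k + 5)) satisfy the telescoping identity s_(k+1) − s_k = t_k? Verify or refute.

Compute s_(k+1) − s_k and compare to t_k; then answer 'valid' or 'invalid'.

Valid: the claim telescopes to t_k.

s_(k+1) = 3 - 4/((k + 2)*(k + 6))
s_(k+1) − s_k = 4*(2*k + 7)/(k**4 + 14*k**3 + 65*k**2 + 112*k + 60)
(s_(k+1) − s_k) − t_k = 0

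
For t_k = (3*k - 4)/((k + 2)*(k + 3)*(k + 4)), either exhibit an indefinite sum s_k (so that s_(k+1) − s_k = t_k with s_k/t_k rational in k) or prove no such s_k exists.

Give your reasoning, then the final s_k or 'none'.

The ratio is (k + 2)*(3*k - 1)/((k + 5)*(3*k - 4)).
Gosper form: A/B · C(k+1)/C(k) with A=k + 2, B=k + 5, C=k - 4/3.
Key eq: (k + 2)·f(k+1) = (k + 4)·f(k) + (k - 4/3).
From deg A=1, deg B=1, deg C=1: d=2.
Coefficient equations give f(k) = k*(k - 13)/18.
So s_k = (B(k−1)f/C)·t_k = (k*(k - 13)*(k + 4)/(6*(3*k - 4)))·t_k = k*(k - 13)/(6*(k + 2)*(k + 3)).
Δs = (3*k - 4)/(k**3 + 9*k**2 + 26*k + 24), as required.

s_k = k*(k - 13)/(6*(k + 2)*(k + 3))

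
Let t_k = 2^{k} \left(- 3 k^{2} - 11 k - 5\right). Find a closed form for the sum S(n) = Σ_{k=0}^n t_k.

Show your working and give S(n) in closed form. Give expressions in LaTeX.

Step 1: r(k) = 2*(3*k**2 + 17*k + 19)/(3*k**2 + 11*k + 5).
Factor: A=2; B=1; C=k**2 + 11*k/3 + 5/3.
Solve (2)·f(k+1) − (1)·f(k) = k**2 + 11*k/3 + 5/3.
Degrees (0,0,2) ⇒ d ≤ 2.
Match coefficients ⇒ f(k) = (3*k**2 - k + 1)/3.
R(k) = B(k−1)·f(k)/C(k) = (3*k**2 - k + 1)/(3*k**2 + 11*k + 5); s_k = R·t_k = 2**k*(-3*k**2 + k - 1).
Check: Δs_k = 2**k*(-3*k**2 - 11*k - 5). ✓
s_(n+1) = 2**(n + 1)*(-3*n**2 - 5*n - 3) and s_(0) = -1, so S(n) = -6*2**n*n**2 - 10*2**n*n - 6*2**n + 1.

S(n) = - 6 \cdot 2^{n} n^{2} - 10 \cdot 2^{n} n - 6 \cdot 2^{n} + 1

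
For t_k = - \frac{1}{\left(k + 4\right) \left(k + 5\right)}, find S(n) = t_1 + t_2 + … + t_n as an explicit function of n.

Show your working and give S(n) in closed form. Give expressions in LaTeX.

S(n) = - \frac{n}{5 n + 25}

Ratio r(k) = (k + 4)/(k + 6).
Gosper form: A/B · C(k+1)/C(k) with A=k + 4, B=k + 6, C=1.
Set up (k + 4)·f(k+1) − (k + 5)·f(k) − (1) = 0.
Degrees (1,1,0) ⇒ d ≤ 1.
Coefficient equations give f(k) = k/4.
Then R = B(k−1)f/C = k*(k + 5)/4, so s_k = R(k)·t_k = -k/(4*k + 16).
Δs = -1/(k**2 + 9*k + 20), as required.
s_(n+1) = (-n - 1)/(4*(n + 5)) and s_(1) = -1/20, so S(n) = -n/(5*n + 25).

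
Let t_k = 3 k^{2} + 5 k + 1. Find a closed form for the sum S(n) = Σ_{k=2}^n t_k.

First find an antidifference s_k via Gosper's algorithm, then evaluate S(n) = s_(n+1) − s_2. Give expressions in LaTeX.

S(n) = n^{3} + 4 n^{2} + 4 n - 9

t_(k+1)/t_k = (3*k**2 + 11*k + 9)/(3*k**2 + 5*k + 1).
Gosper form: A/B · C(k+1)/C(k) with A=1, B=1, C=k**2 + 5*k/3 + 1/3.
Key eq: (1)·f(k+1) = (1)·f(k) + (k**2 + 5*k/3 + 1/3).
d = 3 from the (0,0,2) case.
Coefficient equations give f(k) = k*(k**2 + k - 1)/3.
Then R = B(k−1)f/C = k*(k**2 + k - 1)/(3*k**2 + 5*k + 1), so s_k = R(k)·t_k = k*(k**2 + k - 1).
Δs = 3*k**2 + 5*k + 1, as required.
Evaluate: s_(n+1) = n**3 + 4*n**2 + 4*n + 1; subtract s_(2) = 10 ⇒ S(n) = n**3 + 4*n**2 + 4*n - 9.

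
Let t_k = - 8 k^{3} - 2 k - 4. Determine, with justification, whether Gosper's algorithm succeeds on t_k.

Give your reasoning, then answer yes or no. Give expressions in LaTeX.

Yes. s_k = k \left(- 2 k^{3} + 4 k^{2} - 3 k - 3\right).

Compute t_(k+1)/t_k: get (k + 4*(k + 1)**3 + 3)/(4*k**3 + k + 2).
Normal form (A,B,C) = (1, 1, k**3 + k/4 + 1/2).
f must satisfy (1)·f(k+1) − (1)·f(k) = k**3 + k/4 + 1/2.
deg f ≤ 4 (via 0,0,3).
Solve for f: f(k) = k*(2*k**3 - 4*k**2 + 3*k + 3)/8 (degree 4 ≤ 4).
Certificate R = B(k−1)f/C = k*(2*k**3 - 4*k**2 + 3*k + 3)/(2*(4*k**3 + k + 2)) gives s_k = k*(-2*k**3 + 4*k**2 - 3*k - 3).
Verify: -8*k**3 - 2*k - 4 matches t_k.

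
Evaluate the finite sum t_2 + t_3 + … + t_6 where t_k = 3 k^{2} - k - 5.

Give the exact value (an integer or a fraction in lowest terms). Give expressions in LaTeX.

Compute t_(k+1)/t_k: get (k - 3*(k + 1)**2 + 6)/(-3*k**2 + k + 5).
So A=1 and B=1, with C=k**2 - k/3 - 5/3.
f must satisfy (1)·f(k+1) − (1)·f(k) = k**2 - k/3 - 5/3.
Degrees (0,0,2) ⇒ d ≤ 3.
Match coefficients ⇒ f(k) = k*(k**2 - 2*k - 4)/3.
R(k) = B(k−1)·f(k)/C(k) = k*(k**2 - 2*k - 4)/(3*k**2 - k - 5); s_k = R·t_k = k*(k**2 - 2*k - 4).
Δs = 3*k**2 - k - 5, as required.
Evaluate s at k=7 and k=2: 217 and -8; difference 225.

Σ = 225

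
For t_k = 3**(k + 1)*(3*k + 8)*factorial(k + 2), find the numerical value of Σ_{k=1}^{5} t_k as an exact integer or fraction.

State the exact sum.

Step 1: r(k) = 3*(k + 3)*(3*k + 11)/(3*k + 8).
Normal form (A,B,C) = (3*k + 9, 1, k + 8/3).
f must satisfy (3*k + 9)·f(k+1) − (1)·f(k) = k + 8/3.
deg f ≤ 0 (via 1,0,1).
Solving with deg f ≤ 0: f(k) = 1/3.
Then R = B(k−1)f/C = 1/(3*k + 8), so s_k = R(k)·t_k = 3**(k + 1)*factorial(k + 2).
s_(k+1) − s_k = 3**(k + 1)*(3*k + 8)*factorial(k + 2) = t_k.
Sum = s_(6) − s_(1); s_(6) = 88179840, s_(1) = 54 ⇒ 88179786.

Σ = 88179786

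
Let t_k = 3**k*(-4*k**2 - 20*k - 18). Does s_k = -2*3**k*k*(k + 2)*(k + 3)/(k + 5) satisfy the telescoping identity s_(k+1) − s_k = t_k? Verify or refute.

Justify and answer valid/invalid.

Invalid: residual 3**k*(8*k**3 + 76*k**2 + 228*k + 180)/(k**2 + 11*k + 30) ≠ 0.

s_(k+1) = -6*3**k*(k + 1)*(k + 3)*(k + 4)/(k + 6)
s_(k+1) − s_k = 2*3**k*(k + 3)*(k*(k + 2)*(k + 6) - 3*(k + 1)*(k + 4)*(k + 5))/((k + 5)*(k + 6))
(s_(k+1) − s_k) − t_k = 3**k*(8*k**3 + 76*k**2 + 228*k + 180)/(k**2 + 11*k + 30)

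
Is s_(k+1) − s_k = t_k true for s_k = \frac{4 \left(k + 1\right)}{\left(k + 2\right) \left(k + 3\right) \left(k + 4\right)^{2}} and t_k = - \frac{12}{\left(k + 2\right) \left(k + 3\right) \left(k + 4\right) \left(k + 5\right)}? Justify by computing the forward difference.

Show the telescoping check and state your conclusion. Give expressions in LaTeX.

Invalid: residual \frac{12 \left(4 k + 17\right)}{k^{6} + 23 k^{5} + 217 k^{4} + 1073 k^{3} + 2926 k^{2} + 4160 k + 2400} ≠ 0.

s_(k+1) = 4*(k + 2)/((k + 3)*(k + 4)*(k + 5)**2)
s_(k+1) − s_k = 4*(-(k + 1)*(k + 5)**2 + (k + 2)**2*(k + 4))/((k + 2)*(k + 3)*(k + 4)**2*(k + 5)**2)
(s_(k+1) − s_k) − t_k = 12*(4*k + 17)/(k**6 + 23*k**5 + 217*k**4 + 1073*k**3 + 2926*k**2 + 4160*k + 2400)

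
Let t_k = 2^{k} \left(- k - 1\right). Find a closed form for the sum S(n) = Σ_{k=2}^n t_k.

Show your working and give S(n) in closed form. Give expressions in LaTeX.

S(n) = - 2 \cdot 2^{n} n + 4

r(k) = 2*(k + 2)/(k + 1) after simplifying.
A = 2, B = 1, C = k + 1.
Solve (2)·f(k+1) − (1)·f(k) = k + 1.
deg f ≤ 1 (via 0,0,1).
Solve for f: f(k) = k - 1 (degree 1 ≤ 1).
Get s_k = R·t_k = 2**k*(1 - k) with R(k) = B(k−1)f(k)/C(k) = (k - 1)/(k + 1).
s_(k+1) − s_k = 2**k*(-k - 1) = t_k.
Evaluate: s_(n+1) = -2**(n + 1)*n; subtract s_(2) = -4 ⇒ S(n) = -2*2**n*n + 4.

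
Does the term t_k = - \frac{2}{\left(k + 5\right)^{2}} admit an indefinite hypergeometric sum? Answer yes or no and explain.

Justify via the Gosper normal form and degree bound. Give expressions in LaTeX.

Compute t_(k+1)/t_k: get (k + 5)**2/(k + 6)**2.
Gosper form: A/B · C(k+1)/C(k) with A=k**2 + 10*k + 25, B=k**2 + 12*k + 36, C=1.
Key eq: (k**2 + 10*k + 25)·f(k+1) = (k**2 + 10*k + 25)·f(k) + (1).
Bound: deg f ≤ 0.
f = c0 ⇒ A·f(k+1) − B(k−1)·f(k) − C = -1. The system {-1 = 0} is inconsistent; no antidifference.

No — the linear system for f has no solution.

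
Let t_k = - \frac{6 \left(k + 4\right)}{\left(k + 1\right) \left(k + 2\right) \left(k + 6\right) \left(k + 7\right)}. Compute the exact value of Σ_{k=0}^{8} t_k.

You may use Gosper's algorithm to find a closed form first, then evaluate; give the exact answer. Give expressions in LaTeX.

Step 1: r(k) = (k + 1)*(k + 5)*(k + 6)/((k + 3)*(k + 4)*(k + 8)).
Gosper form: A/B · C(k+1)/C(k) with A=k + 1, B=k + 8, C=k**4 + 16*k**3 + 95*k**2 + 248*k + 240.
Need (k + 1)·f(k+1) − (k + 7)·f(k) = k**4 + 16*k**3 + 95*k**2 + 248*k + 240.
From deg A=1, deg B=1, deg C=4: d=6.
Solve for f: f(k) = k*(k + 2)*(k + 3)*(k + 4)*(k + 5)*(k + 7)/12 (degree 6 ≤ 6).
Get s_k = R·t_k = k*(-k - 7)/(2*(k**2 + 7*k + 6)) with R(k) = B(k−1)f(k)/C(k) = k*(k + 2)*(k + 7)**2/(12*(k + 4)).
s_(k+1) − s_k = 6*(-k - 4)/(k**4 + 16*k**3 + 83*k**2 + 152*k + 84) = t_k.
Evaluate s at k=9 and k=0: -12/25 and 0; difference -12/25.

Σ = -12/25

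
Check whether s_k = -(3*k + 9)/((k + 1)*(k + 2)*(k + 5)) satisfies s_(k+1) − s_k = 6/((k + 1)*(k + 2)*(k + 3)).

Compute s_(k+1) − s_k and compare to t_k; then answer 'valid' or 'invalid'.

Invalid: residual 6*(-3*k - 13)/(k**5 + 17*k**4 + 107*k**3 + 307*k**2 + 396*k + 180) ≠ 0.

s_(k+1) = 3*(-k - 4)/((k + 2)*(k + 3)*(k + 6))
s_(k+1) − s_k = 6*(k**2 + 8*k + 17)/(k**5 + 17*k**4 + 107*k**3 + 307*k**2 + 396*k + 180)
(s_(k+1) − s_k) − t_k = 6*(-3*k - 13)/(k**5 + 17*k**4 + 107*k**3 + 307*k**2 + 396*k + 180)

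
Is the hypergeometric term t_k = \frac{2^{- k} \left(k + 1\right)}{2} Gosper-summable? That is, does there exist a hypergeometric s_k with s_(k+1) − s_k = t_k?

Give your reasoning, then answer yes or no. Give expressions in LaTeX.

Yes. s_k = 2^{- k} \left(- k - 2\right).

t_(k+1)/t_k = (k + 2)/(2*(k + 1)).
So A=1/2 and B=1, with C=k + 1.
Solve (1/2)·f(k+1) − (1)·f(k) = k + 1.
deg f ≤ 1 (via 0,0,1).
Match coefficients ⇒ f(k) = -2*(k + 2).
Then R = B(k−1)f/C = -2*(k + 2)/(k + 1), so s_k = R(k)·t_k = (-k - 2)/2**k.
Verify: (k + 1)/(2*2**k) matches t_k.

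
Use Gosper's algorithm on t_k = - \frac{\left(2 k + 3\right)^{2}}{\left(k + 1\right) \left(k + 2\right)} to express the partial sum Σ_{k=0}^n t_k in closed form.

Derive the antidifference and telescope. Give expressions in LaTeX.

r(k) = (k + 1)*(2*k + 5)**2/((k + 3)*(2*k + 3)**2) after simplifying.
Factor: A=k + 1; B=k + 3; C=k**2 + 3*k + 9/4.
Need (k + 1)·f(k+1) − (k + 2)·f(k) = k**2 + 3*k + 9/4.
From deg A=1, deg B=1, deg C=2: d=2.
Solve for f: f(k) = k*(4*k + 5)/4 (degree 2 ≤ 2).
R(k) = B(k−1)·f(k)/C(k) = k*(k + 2)*(4*k + 5)/(2*k + 3)**2; s_k = R·t_k = k*(-4*k - 5)/(k + 1).
Check: Δs_k = (-4*k**2 - 12*k - 9)/(k**2 + 3*k + 2). ✓
Telescope: S(n) = s_(n+1) − s_(0) = (-4*n**2 - 13*n - 9)/(n + 2) − (0) = (-4*n**2 - 13*n - 9)/(n + 2).

S(n) = \frac{- 4 n^{2} - 13 n - 9}{n + 2}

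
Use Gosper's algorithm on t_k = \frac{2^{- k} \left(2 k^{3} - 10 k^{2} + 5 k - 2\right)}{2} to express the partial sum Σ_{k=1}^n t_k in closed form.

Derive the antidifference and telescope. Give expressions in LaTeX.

Compute t_(k+1)/t_k: get (2*k**3 - 4*k**2 - 9*k - 5)/(2*(2*k**3 - 10*k**2 + 5*k - 2)).
Normal form (A,B,C) = (1/2, 1, k**3 - 5*k**2 + 5*k/2 - 1).
f must satisfy (1/2)·f(k+1) − (1)·f(k) = k**3 - 5*k**2 + 5*k/2 - 1.
Bound: deg f ≤ 3.
Solve for f: f(k) = -(k - 1)*(2*k**2 - 2*k + 1) (degree 3 ≤ 3).
Then R = B(k−1)f/C = -2*(k - 1)*(2*k**2 - 2*k + 1)/(2*k**3 - 10*k**2 + 5*k - 2), so s_k = R(k)·t_k = (-2*k**3 + 4*k**2 - 3*k + 1)/2**k.
Check: Δs_k = (2*k**3 - 10*k**2 + 5*k - 2)/(2*2**k). ✓
s_(n+1) = 2**(-n - 1)*n*(-2*n**2 - 2*n - 1) and s_(1) = 0, so S(n) = 2**(-n - 1)*n*(-2*n**2 - 2*n - 1).

S(n) = 2^{- n - 1} n \left(- 2 n^{2} - 2 n - 1\right)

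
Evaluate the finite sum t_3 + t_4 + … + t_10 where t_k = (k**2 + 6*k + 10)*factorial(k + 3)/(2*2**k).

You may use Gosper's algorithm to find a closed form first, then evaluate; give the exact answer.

Σ = 595944810

t_(k+1)/t_k = (k + 4)*(6*k + (k + 1)**2 + 16)/(2*(k**2 + 6*k + 10)).
Normal form (A,B,C) = (k/2 + 2, 1, k**2 + 6*k + 10).
f must satisfy (k/2 + 2)·f(k+1) − (1)·f(k) = k**2 + 6*k + 10.
d = 1 from the (1,0,2) case.
A polynomial solution: f(k) = 2*(k + 3).
Get s_k = R·t_k = (k + 3)*factorial(k + 3)/2**k with R(k) = B(k−1)f(k)/C(k) = 2*(k + 3)/(k**2 + 6*k + 10).
Verify: (k**2 + 6*k + 10)*factorial(k + 3)/(2*2**k) matches t_k.
Telescoping: Σ = s_(11) − s_(3) = 595945350 − (540) = 595944810.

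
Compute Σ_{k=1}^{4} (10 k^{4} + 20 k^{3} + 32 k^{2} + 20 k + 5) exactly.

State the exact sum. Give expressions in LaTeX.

Σ = 6720

Step 1: r(k) = (10*k**4 + 60*k**3 + 152*k**2 + 184*k + 87)/(10*k**4 + 20*k**3 + 32*k**2 + 20*k + 5).
Factor: A=1; B=1; C=k**4 + 2*k**3 + 16*k**2/5 + 2*k + 1/2.
f must satisfy (1)·f(k+1) − (1)·f(k) = k**4 + 2*k**3 + 16*k**2/5 + 2*k + 1/2.
d = 5 from the (0,0,4) case.
Solving with deg f ≤ 5: f(k) = k**2*(2*k**3 + 4*k - 1)/10.
Get s_k = R·t_k = k**2*(2*k**3 + 4*k - 1) with R(k) = B(k−1)f(k)/C(k) = k**2*(2*k**3 + 4*k - 1)/(10*k**4 + 20*k**3 + 32*k**2 + 20*k + 5).
Check: Δs_k = 10*k**4 + 20*k**3 + 32*k**2 + 20*k + 5. ✓
Evaluate s at k=5 and k=1: 6725 and 5; difference 6720.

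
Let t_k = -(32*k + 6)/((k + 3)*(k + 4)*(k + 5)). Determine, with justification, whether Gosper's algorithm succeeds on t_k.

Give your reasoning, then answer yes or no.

t_(k+1)/t_k = (k + 3)*(16*k + 19)/((k + 6)*(16*k + 3)).
Take A(k)=k + 3, B(k)=k + 6, C(k)=k + 3/16.
Set up (k + 3)·f(k+1) − (k + 5)·f(k) − (k + 3/16) = 0.
Bound: deg f ≤ 2.
A polynomial solution: f(k) = k*(17*k - 9)/128.
R(k) = B(k−1)·f(k)/C(k) = k*(k + 5)*(17*k - 9)/(8*(16*k + 3)); s_k = R·t_k = -k*(17*k - 9)/(4*(k + 3)*(k + 4)).
Verify: 2*(-16*k - 3)/(k**3 + 12*k**2 + 47*k + 60) matches t_k.

Yes. s_k = -k*(17*k - 9)/(4*(k + 3)*(k + 4)).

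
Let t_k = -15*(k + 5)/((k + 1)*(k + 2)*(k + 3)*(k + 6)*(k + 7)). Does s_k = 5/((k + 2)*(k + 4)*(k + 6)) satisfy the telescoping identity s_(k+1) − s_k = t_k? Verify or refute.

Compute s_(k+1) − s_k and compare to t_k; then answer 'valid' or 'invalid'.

Invalid: residual 15*(4*k**2 + 37*k + 81)/(k**7 + 28*k**6 + 322*k**5 + 1960*k**4 + 6769*k**3 + 13132*k**2 + 13068*k + 5040) ≠ 0.

s_(k+1) = 5/((k + 3)*(k + 5)*(k + 7))
s_(k+1) − s_k = 5/((k + 3)*(k + 5)*(k + 7)) - 5/((k + 2)*(k + 4)*(k + 6))
(s_(k+1) − s_k) − t_k = 15*(4*k**2 + 37*k + 81)/(k**7 + 28*k**6 + 322*k**5 + 1960*k**4 + 6769*k**3 + 13132*k**2 + 13068*k + 5040)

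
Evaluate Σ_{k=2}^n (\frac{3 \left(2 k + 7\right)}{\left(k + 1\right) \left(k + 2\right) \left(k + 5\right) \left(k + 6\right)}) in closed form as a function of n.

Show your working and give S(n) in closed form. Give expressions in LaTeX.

S(n) = \frac{n^{2} + 8 n - 9}{7 \left(n^{2} + 8 n + 12\right)}

t_(k+1)/t_k = (k + 1)*(k + 5)*(2*k + 9)/((k + 3)*(k + 7)*(2*k + 7)).
Gosper form: A/B · C(k+1)/C(k) with A=k + 1, B=k + 7, C=k**3 + 21*k**2/2 + 73*k/2 + 42.
f must satisfy (k + 1)·f(k+1) − (k + 6)·f(k) = k**3 + 21*k**2/2 + 73*k/2 + 42.
d = 5 from the (1,1,3) case.
Coefficient equations give f(k) = k*(k + 2)*(k + 3)*(k + 4)*(k + 6)/10.
So s_k = (B(k−1)f/C)·t_k = (k*(k + 2)*(k + 6)**2/(5*(2*k + 7)))·t_k = 3*k*(k + 6)/(5*(k**2 + 6*k + 5)).
Verify: 3*(2*k + 7)/(k**4 + 14*k**3 + 65*k**2 + 112*k + 60) matches t_k.
Evaluate: s_(n+1) = 3*(n**2 + 8*n + 7)/(5*(n**2 + 8*n + 12)); subtract s_(2) = 16/35 ⇒ S(n) = (n**2 + 8*n - 9)/(7*(n**2 + 8*n + 12)).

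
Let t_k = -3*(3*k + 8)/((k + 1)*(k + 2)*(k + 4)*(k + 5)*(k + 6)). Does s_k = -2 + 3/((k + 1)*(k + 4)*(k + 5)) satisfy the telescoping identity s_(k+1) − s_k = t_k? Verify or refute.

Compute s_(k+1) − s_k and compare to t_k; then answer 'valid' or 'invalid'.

s_(k+1) = -2 + 3/((k + 2)*(k + 5)*(k + 6))
s_(k+1) − s_k = 3*(-3*k - 8)/(k**5 + 18*k**4 + 121*k**3 + 372*k**2 + 508*k + 240)
(s_(k+1) − s_k) − t_k = 0

valid (s_(k+1) − s_k reduces to t_k)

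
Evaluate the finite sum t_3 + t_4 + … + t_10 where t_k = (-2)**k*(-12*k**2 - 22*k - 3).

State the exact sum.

Ratio r(k) = 2*(-12*k**2 - 46*k - 37)/(12*k**2 + 22*k + 3).
Factor: A=-2; B=1; C=k**2 + 11*k/6 + 1/4.
Set up (-2)·f(k+1) − (1)·f(k) − (k**2 + 11*k/6 + 1/4) = 0.
From deg A=0, deg B=0, deg C=2: d=2.
Solve for f: f(k) = -(4*k**2 + 2*k - 3)/12 (degree 2 ≤ 2).
Get s_k = R·t_k = (-2)**k*(4*k**2 + 2*k - 3) with R(k) = B(k−1)f(k)/C(k) = -(4*k**2 + 2*k - 3)/(12*k**2 + 22*k + 3).
Verify: (-2)**k*(-12*k**2 - 22*k - 3) matches t_k.
Telescoping: Σ = s_(11) − s_(3) = -1030144 − (-312) = -1029832.

Σ = -1029832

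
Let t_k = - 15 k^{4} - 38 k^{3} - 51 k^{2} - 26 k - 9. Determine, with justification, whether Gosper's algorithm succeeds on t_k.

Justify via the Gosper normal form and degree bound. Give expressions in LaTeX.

r(k) = (15*k**4 + 98*k**3 + 255*k**2 + 302*k + 139)/(15*k**4 + 38*k**3 + 51*k**2 + 26*k + 9) after simplifying.
Take A(k)=1, B(k)=1, C(k)=k**4 + 38*k**3/15 + 17*k**2/5 + 26*k/15 + 3/5.
Need (1)·f(k+1) − (1)·f(k) = k**4 + 38*k**3/15 + 17*k**2/5 + 26*k/15 + 3/5.
From deg A=0, deg B=0, deg C=4: d=5.
Coefficient equations give f(k) = k*(3*k**4 + 2*k**3 + 3*k**2 - 3*k + 4)/15.
Certificate R = B(k−1)f/C = k*(3*k**4 + 2*k**3 + 3*k**2 - 3*k + 4)/(15*k**4 + 38*k**3 + 51*k**2 + 26*k + 9) gives s_k = k*(-3*k**4 - 2*k**3 - 3*k**2 + 3*k - 4).
Verify: -15*k**4 - 38*k**3 - 51*k**2 - 26*k - 9 matches t_k.

Yes. s_k = k \left(- 3 k^{4} - 2 k^{3} - 3 k^{2} + 3 k - 4\right).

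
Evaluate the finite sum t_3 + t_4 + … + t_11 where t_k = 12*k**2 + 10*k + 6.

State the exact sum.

The ratio is (6*k**2 + 17*k + 14)/(6*k**2 + 5*k + 3).
Gosper form: A/B · C(k+1)/C(k) with A=1, B=1, C=k**2 + 5*k/6 + 1/2.
Key eq: (1)·f(k+1) = (1)·f(k) + (k**2 + 5*k/6 + 1/2).
Degrees (0,0,2) ⇒ d ≤ 3.
A polynomial solution: f(k) = k*(4*k**2 - k + 3)/12.
Then R = B(k−1)f/C = k*(4*k**2 - k + 3)/(2*(6*k**2 + 5*k + 3)), so s_k = R(k)·t_k = k*(4*k**2 - k + 3).
Check: Δs_k = 12*k**2 + 10*k + 6. ✓
Evaluate s at k=12 and k=3: 6804 and 108; difference 6696.

Σ = 6696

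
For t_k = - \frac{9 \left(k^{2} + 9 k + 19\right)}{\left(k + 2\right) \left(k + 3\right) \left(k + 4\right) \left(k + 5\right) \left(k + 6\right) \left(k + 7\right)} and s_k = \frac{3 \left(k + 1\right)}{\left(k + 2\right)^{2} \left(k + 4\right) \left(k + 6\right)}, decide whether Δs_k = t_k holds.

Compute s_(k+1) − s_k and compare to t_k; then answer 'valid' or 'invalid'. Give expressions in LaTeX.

s_(k+1) = 3*(k + 2)/((k + 3)**2*(k + 5)*(k + 7))
s_(k+1) − s_k = 3*(-(k + 1)*(k + 3)**2*(k + 5)*(k + 7) + (k + 2)**3*(k + 4)*(k + 6))/((k + 2)**2*(k + 3)**2*(k + 4)*(k + 5)*(k + 6)*(k + 7))
(s_(k+1) − s_k) − t_k = 3*(4*k**3 + 48*k**2 + 182*k + 219)/(k**8 + 32*k**7 + 436*k**6 + 3302*k**5 + 15199*k**4 + 43538*k**3 + 75804*k**2 + 73368*k + 30240)

Invalid: residual \frac{3 \left(4 k^{3} + 48 k^{2} + 182 k + 219\right)}{k^{8} + 32 k^{7} + 436 k^{6} + 3302 k^{5} + 15199 k^{4} + 43538 k^{3} + 75804 k^{2} + 73368 k + 30240} ≠ 0.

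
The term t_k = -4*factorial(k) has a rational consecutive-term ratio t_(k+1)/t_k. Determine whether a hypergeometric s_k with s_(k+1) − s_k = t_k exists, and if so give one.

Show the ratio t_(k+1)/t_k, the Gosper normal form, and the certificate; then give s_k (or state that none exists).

not Gosper-summable; s_k does not exist

Ratio r(k) = k + 1.
Normal form (A,B,C) = (k + 1, 1, 1).
Set up (k + 1)·f(k+1) − (1)·f(k) − (1) = 0.
Bound: deg f ≤ -1.
Bound -1 < 0, so the key equation has no polynomial solution.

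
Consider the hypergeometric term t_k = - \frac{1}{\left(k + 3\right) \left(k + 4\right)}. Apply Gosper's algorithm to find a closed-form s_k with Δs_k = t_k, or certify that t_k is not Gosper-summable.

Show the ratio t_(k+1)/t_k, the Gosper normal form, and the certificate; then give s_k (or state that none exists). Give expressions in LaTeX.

s_k = - \frac{k}{3 k + 9}

Step 1: r(k) = (k + 3)/(k + 5).
Take A(k)=k + 3, B(k)=k + 5, C(k)=1.
f must satisfy (k + 3)·f(k+1) − (k + 4)·f(k) = 1.
deg f ≤ 1 (via 1,1,0).
Coefficient equations give f(k) = k/3.
Certificate R = B(k−1)f/C = k*(k + 4)/3 gives s_k = -k/(3*k + 9).
Check: Δs_k = -1/(k**2 + 7*k + 12). ✓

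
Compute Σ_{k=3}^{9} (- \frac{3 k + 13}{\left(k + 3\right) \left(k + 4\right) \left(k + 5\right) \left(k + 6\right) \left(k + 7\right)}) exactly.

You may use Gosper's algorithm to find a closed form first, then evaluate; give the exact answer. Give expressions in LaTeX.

Step 1: r(k) = (k + 3)*(3*k + 16)/((k + 8)*(3*k + 13)).
Normal form (A,B,C) = (k + 3, k + 8, k + 13/3).
Solve (k + 3)·f(k+1) − (k + 7)·f(k) = k + 13/3.
deg f ≤ 4 (via 1,1,1).
Match coefficients ⇒ f(k) = k*(k + 4)*(k**2 + 14*k + 63)/270.
Then R = B(k−1)f/C = k*(k + 4)*(k + 7)*(k**2 + 14*k + 63)/(90*(3*k + 13)), so s_k = R(k)·t_k = k*(-k**2 - 14*k - 63)/(90*(k**3 + 14*k**2 + 63*k + 90)).
Δs = (-3*k - 13)/(k**5 + 25*k**4 + 245*k**3 + 1175*k**2 + 2754*k + 2520), as required.
Σ_(k=3)^(9) t_k = s_(10) − s_(3) = -101/9360 − (-19/2160) = -7/3510.

Σ = -7/3510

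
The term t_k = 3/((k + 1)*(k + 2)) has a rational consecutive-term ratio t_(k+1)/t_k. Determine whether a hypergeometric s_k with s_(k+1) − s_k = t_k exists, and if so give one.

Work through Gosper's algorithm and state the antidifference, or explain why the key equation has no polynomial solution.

Step 1: r(k) = (k + 1)/(k + 3).
Normal form (A,B,C) = (k + 1, k + 3, 1).
Set up (k + 1)·f(k+1) − (k + 2)·f(k) − (1) = 0.
d = 1 from the (1,1,0) case.
Match coefficients ⇒ f(k) = k.
Then R = B(k−1)f/C = k*(k + 2), so s_k = R(k)·t_k = 3*k/(k + 1).
Verify: 3/(k**2 + 3*k + 2) matches t_k.

s_k = 3*k/(k + 1)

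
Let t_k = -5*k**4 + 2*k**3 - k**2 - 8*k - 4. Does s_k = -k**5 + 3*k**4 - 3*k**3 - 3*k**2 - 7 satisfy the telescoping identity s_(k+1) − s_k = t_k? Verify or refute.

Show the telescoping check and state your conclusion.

s_(k+1) = -k**5 - 2*k**4 - k**3 - 4*k**2 - 8*k - 11
s_(k+1) − s_k = -5*k**4 + 2*k**3 - k**2 - 8*k - 4
(s_(k+1) − s_k) − t_k = 0

Valid — Δs_k = t_k.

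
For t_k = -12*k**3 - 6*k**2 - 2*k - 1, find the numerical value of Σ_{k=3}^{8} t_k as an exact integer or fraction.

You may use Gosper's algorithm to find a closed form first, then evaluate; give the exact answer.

Σ = -16710

Ratio r(k) = (12*k**3 + 42*k**2 + 50*k + 21)/(12*k**3 + 6*k**2 + 2*k + 1).
So A=1 and B=1, with C=k**3 + k**2/2 + k/6 + 1/12.
Set up (1)·f(k+1) − (1)·f(k) − (k**3 + k**2/2 + k/6 + 1/12) = 0.
Bound: deg f ≤ 4.
Solve for f: f(k) = k*(3*k**3 - 4*k**2 + k + 1)/12 (degree 4 ≤ 4).
Certificate R = B(k−1)f/C = k*(3*k**3 - 4*k**2 + k + 1)/((2*k + 1)*(6*k**2 + 1)) gives s_k = k*(-3*k**3 + 4*k**2 - k - 1).
s_(k+1) − s_k = -12*k**3 - 6*k**2 - 2*k - 1 = t_k.
Σ_(k=3)^(8) t_k = s_(9) − s_(3) = -16857 − (-147) = -16710.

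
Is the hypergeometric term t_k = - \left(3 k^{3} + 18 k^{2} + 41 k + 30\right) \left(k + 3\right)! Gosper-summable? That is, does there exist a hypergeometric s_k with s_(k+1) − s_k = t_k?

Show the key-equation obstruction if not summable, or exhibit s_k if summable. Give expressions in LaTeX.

r(k) = (3*k**4 + 39*k**3 + 194*k**2 + 436*k + 368)/(3*k**3 + 18*k**2 + 41*k + 30) after simplifying.
Take A(k)=k + 4, B(k)=1, C(k)=k**3 + 6*k**2 + 41*k/3 + 10.
Key eq: (k + 4)·f(k+1) = (1)·f(k) + (k**3 + 6*k**2 + 41*k/3 + 10).
Bound: deg f ≤ 2.
Solving with deg f ≤ 2: f(k) = (3*k**2 + 3*k + 2)/3.
So s_k = (B(k−1)f/C)·t_k = ((3*k**2 + 3*k + 2)/(3*k**3 + 18*k**2 + 41*k + 30))·t_k = -(3*k**2 + 3*k + 2)*factorial(k + 3).
Δs = -(3*k**3 + 18*k**2 + 41*k + 30)*factorial(k + 3), as required.

Yes. s_k = - \left(3 k^{2} + 3 k + 2\right) \left(k + 3\right)!.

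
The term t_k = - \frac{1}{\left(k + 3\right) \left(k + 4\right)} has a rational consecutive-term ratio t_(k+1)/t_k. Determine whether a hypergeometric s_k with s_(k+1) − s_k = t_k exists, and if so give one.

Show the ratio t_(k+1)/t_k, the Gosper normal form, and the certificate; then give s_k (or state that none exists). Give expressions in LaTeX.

s_k = - \frac{k}{3 k + 9}

t_(k+1)/t_k = (k + 3)/(k + 5).
A = k + 3, B = k + 5, C = 1.
Need (k + 3)·f(k+1) − (k + 4)·f(k) = 1.
d = 1 from the (1,1,0) case.
Coefficient equations give f(k) = k/3.
Then R = B(k−1)f/C = k*(k + 4)/3, so s_k = R(k)·t_k = -k/(3*k + 9).
Check: Δs_k = -1/(k**2 + 7*k + 12). ✓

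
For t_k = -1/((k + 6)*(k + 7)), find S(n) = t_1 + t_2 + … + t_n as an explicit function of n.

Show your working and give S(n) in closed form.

t_(k+1)/t_k = (k + 6)/(k + 8).
So A=k + 6 and B=k + 8, with C=1.
f must satisfy (k + 6)·f(k+1) − (k + 7)·f(k) = 1.
Degrees (1,1,0) ⇒ d ≤ 1.
Solving with deg f ≤ 1: f(k) = k/6.
R(k) = B(k−1)·f(k)/C(k) = k*(k + 7)/6; s_k = R·t_k = -k/(6*k + 36).
Check: Δs_k = -1/(k**2 + 13*k + 42). ✓
Evaluate: s_(n+1) = (-n - 1)/(6*(n + 7)); subtract s_(1) = -1/42 ⇒ S(n) = -n/(7*n + 49).

S(n) = -n/(7*n + 49)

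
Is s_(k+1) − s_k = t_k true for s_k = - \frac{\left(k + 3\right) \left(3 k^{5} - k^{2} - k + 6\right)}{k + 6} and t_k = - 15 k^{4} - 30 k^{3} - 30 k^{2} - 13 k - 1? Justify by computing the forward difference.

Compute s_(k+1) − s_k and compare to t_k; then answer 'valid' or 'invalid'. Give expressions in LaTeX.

s_(k+1) = (k + 4)*(k - 3*(k + 1)**5 + (k + 1)**2 - 5)/(k + 7)
s_(k+1) − s_k = (-15*k**6 - 189*k**5 - 690*k**4 - 1033*k**3 - 848*k**2 - 319*k - 42)/(k**2 + 13*k + 42)
(s_(k+1) − s_k) − t_k = 6*k*(6*k**4 + 60*k**3 + 105*k**2 + 97*k + 40)/(k**2 + 13*k + 42)

Invalid: residual \frac{6 k \left(6 k^{4} + 60 k^{3} + 105 k^{2} + 97 k + 40\right)}{k^{2} + 13 k + 42} ≠ 0.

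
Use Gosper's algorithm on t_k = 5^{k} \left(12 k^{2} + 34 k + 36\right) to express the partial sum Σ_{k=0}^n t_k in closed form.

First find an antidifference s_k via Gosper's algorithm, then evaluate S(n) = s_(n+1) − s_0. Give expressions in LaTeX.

S(n) = 15 \cdot 5^{n} n^{2} + 35 \cdot 5^{n} n + 40 \cdot 5^{n} - 4

t_(k+1)/t_k = 5*(6*k**2 + 29*k + 41)/(6*k**2 + 17*k + 18).
Factor: A=5; B=1; C=k**2 + 17*k/6 + 3.
Solve (5)·f(k+1) − (1)·f(k) = k**2 + 17*k/6 + 3.
d = 2 from the (0,0,2) case.
Match coefficients ⇒ f(k) = (3*k**2 + k + 4)/12.
Then R = B(k−1)f/C = (3*k**2 + k + 4)/(2*(6*k**2 + 17*k + 18)), so s_k = R(k)·t_k = 5**k*(3*k**2 + k + 4).
Δs = 5**k*(12*k**2 + 34*k + 36), as required.
s_(n+1) = 5**(n + 1)*(3*n**2 + 7*n + 8) and s_(0) = 4, so S(n) = 15*5**n*n**2 + 35*5**n*n + 40*5**n - 4.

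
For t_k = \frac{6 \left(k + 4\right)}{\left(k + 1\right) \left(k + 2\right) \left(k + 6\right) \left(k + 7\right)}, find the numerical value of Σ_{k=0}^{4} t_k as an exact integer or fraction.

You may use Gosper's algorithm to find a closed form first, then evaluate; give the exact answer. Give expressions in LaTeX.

Step 1: r(k) = (k + 1)*(k + 5)*(k + 6)/((k + 3)*(k + 4)*(k + 8)).
Normal form (A,B,C) = (k + 1, k + 8, k**4 + 16*k**3 + 95*k**2 + 248*k + 240).
f must satisfy (k + 1)·f(k+1) − (k + 7)·f(k) = k**4 + 16*k**3 + 95*k**2 + 248*k + 240.
From deg A=1, deg B=1, deg C=4: d=6.
Solving with deg f ≤ 6: f(k) = k*(k + 2)*(k + 3)*(k + 4)*(k + 5)*(k + 7)/12.
Then R = B(k−1)f/C = k*(k + 2)*(k + 7)**2/(12*(k + 4)), so s_k = R(k)·t_k = k*(k + 7)/(2*(k**2 + 7*k + 6)).
Verify: 6*(k + 4)/(k**4 + 16*k**3 + 83*k**2 + 152*k + 84) matches t_k.
Sum = s_(5) − s_(0); s_(5) = 5/11, s_(0) = 0 ⇒ 5/11.

Σ = 5/11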